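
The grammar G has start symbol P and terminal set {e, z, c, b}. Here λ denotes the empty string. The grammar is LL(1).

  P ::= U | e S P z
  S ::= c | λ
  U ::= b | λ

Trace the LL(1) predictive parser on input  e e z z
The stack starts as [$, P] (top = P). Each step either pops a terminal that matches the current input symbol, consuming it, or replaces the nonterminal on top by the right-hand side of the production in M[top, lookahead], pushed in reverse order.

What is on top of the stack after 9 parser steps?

z

     Stack        Input      Action
  1  $ P          e e z z $  expand P ::= e S P z
  2  $ z P S e    e e z z $  match e
  3  $ z P S      e z z $    expand S ::= λ
  4  $ z P        e z z $    expand P ::= e S P z
  5  $ z z P S e  e z z $    match e
  6  $ z z P S    z z $      expand S ::= λ
  7  $ z z P      z z $      expand P ::= U
  8  $ z z U      z z $      expand U ::= λ
  9  $ z z        z z $      match z
Stack after step 9: $ z (top = z).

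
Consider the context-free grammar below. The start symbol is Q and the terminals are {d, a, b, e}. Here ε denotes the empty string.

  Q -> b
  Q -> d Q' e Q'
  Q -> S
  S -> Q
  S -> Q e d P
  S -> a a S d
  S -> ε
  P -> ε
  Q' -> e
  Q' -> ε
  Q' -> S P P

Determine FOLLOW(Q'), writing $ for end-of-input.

FIRST(P): from P->ε we get {ε}. So FIRST(P) = {ε}.
FIRST(Q): from Q->b we get {b}; from Q->d Q' e Q' we get {d}; from Q->S we get {ε, a, b, d, e}. So FIRST(Q) = {ε, a, b, d, e}.
FIRST(S): from S->Q we get {ε, a, b, d, e}; from S->Q e d P we get {a, b, d, e}; from S->a a S d we get {a}; from S->ε we get {ε}. So FIRST(S) = {ε, a, b, d, e}.
FIRST(Q'): from Q'->e we get {e}; from Q'->ε we get {ε}; from Q'->S P P we get {ε, a, b, d, e}. So FIRST(Q') = {ε, a, b, d, e}.
FOLLOW(Q) includes $ since Q is the start symbol.
FOLLOW(Q): in S->Q, the suffix after Q is empty, so FOLLOW(Q) ⊇ FOLLOW(S) = {$, d, e}; in S->Q e d P, Q is followed by e d P with FIRST {e}. Thus FOLLOW(Q) = {$, d, e}.
FOLLOW(Q'): in Q->d Q' e Q' (occurrence 1), Q' is followed by e Q' with FIRST {e}; in Q->d Q' e Q' (occurrence 2), the suffix after Q' is empty, so FOLLOW(Q') ⊇ FOLLOW(Q) = {$, d, e}. Thus FOLLOW(Q') = {$, d, e}.
FOLLOW(S): in Q->S, the suffix after S is empty, so FOLLOW(S) ⊇ FOLLOW(Q) = {$, d, e}; in S->a a S d, S is followed by d with FIRST {d}; in Q'->S P P, S is followed by P P with FIRST {ε}; in Q'->S P P, the suffix after S is nullable, so FOLLOW(S) ⊇ FOLLOW(Q') = {$, d, e}. Thus FOLLOW(S) = {$, d, e}.
FOLLOW(P): in S->Q e d P, the suffix after P is empty, so FOLLOW(P) ⊇ FOLLOW(S) = {$, d, e}; in Q'->S P P (occurrence 1), P is followed by P with FIRST {ε}; in Q'->S P P (occurrence 1), the suffix after P is nullable, so FOLLOW(P) ⊇ FOLLOW(Q') = {$, d, e}; in Q'->S P P (occurrence 2), the suffix after P is empty, so FOLLOW(P) ⊇ FOLLOW(Q') = {$, d, e}. Thus FOLLOW(P) = {$, d, e}.

{$, d, e}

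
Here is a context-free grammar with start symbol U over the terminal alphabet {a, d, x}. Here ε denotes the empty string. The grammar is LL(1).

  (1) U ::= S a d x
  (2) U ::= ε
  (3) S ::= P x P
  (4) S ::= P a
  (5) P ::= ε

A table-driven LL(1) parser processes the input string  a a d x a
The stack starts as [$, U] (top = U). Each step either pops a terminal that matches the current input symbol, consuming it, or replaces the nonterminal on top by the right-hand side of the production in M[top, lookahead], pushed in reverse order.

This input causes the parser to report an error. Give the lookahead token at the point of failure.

     Stack        Input        Action
  1  $ U          a a d x a $  expand U ::= S a d x
  2  $ x d a S    a a d x a $  expand S ::= P a
  3  $ x d a a P  a a d x a $  expand P ::= ε
  4  $ x d a a    a a d x a $  match a
  5  $ x d a      a d x a $    match a
  6  $ x d        d x a $      match d
  7  $ x          x a $        match x
  8  $            a $          error: stack empty but input remains

a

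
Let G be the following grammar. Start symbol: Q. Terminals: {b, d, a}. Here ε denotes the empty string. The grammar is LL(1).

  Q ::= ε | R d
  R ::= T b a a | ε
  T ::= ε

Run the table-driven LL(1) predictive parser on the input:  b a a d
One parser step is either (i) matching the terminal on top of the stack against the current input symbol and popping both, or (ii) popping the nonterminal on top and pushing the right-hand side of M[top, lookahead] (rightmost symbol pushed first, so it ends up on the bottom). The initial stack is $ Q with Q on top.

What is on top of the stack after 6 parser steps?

d

     Stack        Input      Action
  1  $ Q          b a a d $  expand Q ::= R d
  2  $ d R        b a a d $  expand R ::= T b a a
  3  $ d a a b T  b a a d $  expand T ::= ε
  4  $ d a a b    b a a d $  match b
  5  $ d a a      a a d $    match a
  6  $ d a        a d $      match a
Stack after step 6: $ d (top = d).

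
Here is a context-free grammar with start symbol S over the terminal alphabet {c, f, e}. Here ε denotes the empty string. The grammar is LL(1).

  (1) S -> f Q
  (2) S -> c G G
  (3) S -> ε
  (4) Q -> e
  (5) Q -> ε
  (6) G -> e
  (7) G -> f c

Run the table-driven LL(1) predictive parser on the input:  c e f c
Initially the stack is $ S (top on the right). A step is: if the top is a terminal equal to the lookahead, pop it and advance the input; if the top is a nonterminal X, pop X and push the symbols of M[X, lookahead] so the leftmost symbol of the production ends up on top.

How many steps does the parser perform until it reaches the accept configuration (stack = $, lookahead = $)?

7

     Stack    Input      Action
  1  $ S      c e f c $  expand S -> c G G
  2  $ G G c  c e f c $  match c
  3  $ G G    e f c $    expand G -> e
  4  $ G e    e f c $    match e
  5  $ G      f c $      expand G -> f c
  6  $ c f    f c $      match f
  7  $ c      c $        match c
Accept reached after 7 steps.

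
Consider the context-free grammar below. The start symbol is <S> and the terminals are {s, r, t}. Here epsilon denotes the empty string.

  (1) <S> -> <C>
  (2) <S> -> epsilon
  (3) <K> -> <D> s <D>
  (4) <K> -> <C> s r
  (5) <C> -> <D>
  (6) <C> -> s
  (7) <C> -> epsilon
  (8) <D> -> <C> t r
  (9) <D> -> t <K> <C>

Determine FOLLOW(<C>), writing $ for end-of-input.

FIRST(<S>) = {epsilon, s, t}  (via <C>)
FIRST(<K>) = {s, t}  (via <D> s <D>, <C> s r)
FIRST(<C>) = {epsilon, s, t}  (via <D>)
FIRST(<D>) = {s, t}  (via <C> t r)
FOLLOW(<S>) includes $ since <S> is the start symbol.
FOLLOW(<S>): <S> appears on no right-hand side. Thus FOLLOW(<S>) = {$}.
FOLLOW(<K>): in <D>->t <K> <C>, <K> is followed by <C> with FIRST {epsilon, s, t}; in <D>->t <K> <C>, the suffix after <K> is nullable, so FOLLOW(<K>) ⊇ FOLLOW(<D>) = {$, s, t}. Thus FOLLOW(<K>) = {$, s, t}.
FOLLOW(<C>): in <S>-><C>, the suffix after <C> is empty, so FOLLOW(<C>) ⊇ FOLLOW(<S>) = {$}; in <K>-><C> s r, <C> is followed by s r with FIRST {s}; in <D>-><C> t r, <C> is followed by t r with FIRST {t}; in <D>->t <K> <C>, the suffix after <C> is empty, so FOLLOW(<C>) ⊇ FOLLOW(<D>) = {$, s, t}. Thus FOLLOW(<C>) = {$, s, t}.
FOLLOW(<D>): in <K>-><D> s <D> (occurrence 1), <D> is followed by s <D> with FIRST {s}; in <K>-><D> s <D> (occurrence 2), the suffix after <D> is empty, so FOLLOW(<D>) ⊇ FOLLOW(<K>) = {$, s, t}; in <C>-><D>, the suffix after <D> is empty, so FOLLOW(<D>) ⊇ FOLLOW(<C>) = {$, s, t}. Thus FOLLOW(<D>) = {$, s, t}.

{$, s, t}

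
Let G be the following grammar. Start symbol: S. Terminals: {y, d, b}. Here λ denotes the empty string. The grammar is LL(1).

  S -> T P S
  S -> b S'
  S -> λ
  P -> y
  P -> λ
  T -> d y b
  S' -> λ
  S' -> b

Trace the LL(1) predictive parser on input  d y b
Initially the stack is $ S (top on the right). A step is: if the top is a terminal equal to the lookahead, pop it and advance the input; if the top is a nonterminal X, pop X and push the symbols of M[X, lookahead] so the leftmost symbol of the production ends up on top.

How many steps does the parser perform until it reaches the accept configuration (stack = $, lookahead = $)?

7

     Stack        Input    Action
  1  $ S          d y b $  expand S -> T P S
  2  $ S P T      d y b $  expand T -> d y b
  3  $ S P b y d  d y b $  match d
  4  $ S P b y    y b $    match y
  5  $ S P b      b $      match b
  6  $ S P        $        expand P -> λ
  7  $ S          $        expand S -> λ
Accept reached after 7 steps.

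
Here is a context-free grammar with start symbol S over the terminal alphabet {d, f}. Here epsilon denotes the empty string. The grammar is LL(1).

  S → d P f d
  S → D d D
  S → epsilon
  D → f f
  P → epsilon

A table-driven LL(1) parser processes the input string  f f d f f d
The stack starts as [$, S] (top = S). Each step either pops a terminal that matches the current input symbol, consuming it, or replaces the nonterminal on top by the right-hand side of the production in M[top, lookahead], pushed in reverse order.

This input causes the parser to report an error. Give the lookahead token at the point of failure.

d

     Stack      Input          Action
  1  $ S        f f d f f d $  expand S → D d D
  2  $ D d D    f f d f f d $  expand D → f f
  3  $ D d f f  f f d f f d $  match f
  4  $ D d f    f d f f d $    match f
  5  $ D d      d f f d $      match d
  6  $ D        f f d $        expand D → f f
  7  $ f f      f f d $        match f
  8  $ f        f d $          match f
  9  $          d $            error: stack empty but input remains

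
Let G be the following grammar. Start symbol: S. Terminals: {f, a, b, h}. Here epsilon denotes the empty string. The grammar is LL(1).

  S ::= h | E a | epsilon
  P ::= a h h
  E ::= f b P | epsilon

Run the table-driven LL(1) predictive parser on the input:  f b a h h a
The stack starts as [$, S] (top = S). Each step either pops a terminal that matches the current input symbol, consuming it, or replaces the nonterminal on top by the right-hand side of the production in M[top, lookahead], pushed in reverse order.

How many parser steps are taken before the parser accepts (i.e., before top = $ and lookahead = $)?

     Stack      Input          Action
  1  $ S        f b a h h a $  expand S ::= E a
  2  $ a E      f b a h h a $  expand E ::= f b P
  3  $ a P b f  f b a h h a $  match f
  4  $ a P b    b a h h a $    match b
  5  $ a P      a h h a $      expand P ::= a h h
  6  $ a h h a  a h h a $      match a
  7  $ a h h    h h a $        match h
  8  $ a h      h a $          match h
  9  $ a        a $            match a
Accept reached after 9 steps.

9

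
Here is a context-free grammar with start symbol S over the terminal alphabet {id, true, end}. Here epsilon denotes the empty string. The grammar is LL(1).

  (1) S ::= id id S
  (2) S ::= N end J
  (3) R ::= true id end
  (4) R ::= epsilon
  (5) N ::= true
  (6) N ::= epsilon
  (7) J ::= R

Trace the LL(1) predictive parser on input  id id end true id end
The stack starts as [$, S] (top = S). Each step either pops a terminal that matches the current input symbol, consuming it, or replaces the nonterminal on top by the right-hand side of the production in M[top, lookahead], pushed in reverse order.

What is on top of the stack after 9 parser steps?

id

step 1: stack=$ S  input=id id end true id end $  — expand S ::= id id S
step 2: stack=$ S id id  input=id id end true id end $  — match id
step 3: stack=$ S id  input=id end true id end $  — match id
step 4: stack=$ S  input=end true id end $  — expand S ::= N end J
step 5: stack=$ J end N  input=end true id end $  — expand N ::= epsilon
step 6: stack=$ J end  input=end true id end $  — match end
step 7: stack=$ J  input=true id end $  — expand J ::= R
step 8: stack=$ R  input=true id end $  — expand R ::= true id end
step 9: stack=$ end id true  input=true id end $  — match true
Stack after step 9: $ end id (top = id).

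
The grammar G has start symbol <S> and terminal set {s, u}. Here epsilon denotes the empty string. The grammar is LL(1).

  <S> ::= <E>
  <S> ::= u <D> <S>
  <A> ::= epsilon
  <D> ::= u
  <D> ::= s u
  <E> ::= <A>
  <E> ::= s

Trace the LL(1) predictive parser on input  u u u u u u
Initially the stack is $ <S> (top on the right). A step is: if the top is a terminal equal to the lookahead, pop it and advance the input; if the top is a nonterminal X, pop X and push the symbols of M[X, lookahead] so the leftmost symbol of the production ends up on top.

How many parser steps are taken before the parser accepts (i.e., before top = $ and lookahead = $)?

15

step 1: stack=$ <S>  input=u u u u u u $  — expand <S> ::= u <D> <S>
step 2: stack=$ <S> <D> u  input=u u u u u u $  — match u
step 3: stack=$ <S> <D>  input=u u u u u $  — expand <D> ::= u
step 4: stack=$ <S> u  input=u u u u u $  — match u
step 5: stack=$ <S>  input=u u u u $  — expand <S> ::= u <D> <S>
step 6: stack=$ <S> <D> u  input=u u u u $  — match u
step 7: stack=$ <S> <D>  input=u u u $  — expand <D> ::= u
step 8: stack=$ <S> u  input=u u u $  — match u
step 9: stack=$ <S>  input=u u $  — expand <S> ::= u <D> <S>
step 10: stack=$ <S> <D> u  input=u u $  — match u
step 11: stack=$ <S> <D>  input=u $  — expand <D> ::= u
step 12: stack=$ <S> u  input=u $  — match u
step 13: stack=$ <S>  input=$  — expand <S> ::= <E>
step 14: stack=$ <E>  input=$  — expand <E> ::= <A>
step 15: stack=$ <A>  input=$  — expand <A> ::= epsilon
Accept reached after 15 steps.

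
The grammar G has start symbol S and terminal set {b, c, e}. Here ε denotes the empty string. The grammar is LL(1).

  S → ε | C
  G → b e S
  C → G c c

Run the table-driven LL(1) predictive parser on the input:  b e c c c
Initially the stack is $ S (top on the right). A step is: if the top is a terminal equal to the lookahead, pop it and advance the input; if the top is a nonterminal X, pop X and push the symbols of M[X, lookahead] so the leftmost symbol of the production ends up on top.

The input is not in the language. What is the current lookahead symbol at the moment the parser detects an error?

     Stack        Input        Action
  1  $ S          b e c c c $  expand S → C
  2  $ C          b e c c c $  expand C → G c c
  3  $ c c G      b e c c c $  expand G → b e S
  4  $ c c S e b  b e c c c $  match b
  5  $ c c S e    e c c c $    match e
  6  $ c c S      c c c $      expand S → ε
  7  $ c c        c c c $      match c
  8  $ c          c c $        match c
  9  $            c $          error: stack empty but input remains

c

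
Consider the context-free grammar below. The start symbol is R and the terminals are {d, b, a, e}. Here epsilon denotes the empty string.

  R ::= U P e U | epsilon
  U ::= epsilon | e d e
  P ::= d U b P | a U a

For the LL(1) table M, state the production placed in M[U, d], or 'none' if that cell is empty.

U ::= epsilon

FIRST(U): from U::=epsilon we get {epsilon}; from U::=e d e we get {e}. So FIRST(U) = {epsilon, e}.
FIRST(P): from P::=d U b P we get {d}; from P::=a U a we get {a}. So FIRST(P) = {a, d}.
FIRST(R): from R::=U P e U we get {a, d, e}; from R::=epsilon we get {epsilon}. So FIRST(R) = {epsilon, a, d, e}.
FOLLOW(R) includes $ since R is the start symbol.
FOLLOW(R): R appears on no right-hand side. Thus FOLLOW(R) = {$}.
FOLLOW(U): in R::=U P e U (occurrence 1), U is followed by P e U with FIRST {a, d}; in R::=U P e U (occurrence 2), the suffix after U is empty, so FOLLOW(U) ⊇ FOLLOW(R) = {$}; in P::=d U b P, U is followed by b P with FIRST {b}; in P::=a U a, U is followed by a with FIRST {a}. Thus FOLLOW(U) = {$, a, b, d}.
For U ::= epsilon: FIRST(epsilon) = {epsilon}, so it goes in M[U, t] for t ∈ {}; since epsilon ∈ FIRST, also for every t ∈ FOLLOW(U) = {$, a, b, d}.
For U ::= e d e: FIRST(e d e) = {e}, so it goes in M[U, t] for t ∈ {e}.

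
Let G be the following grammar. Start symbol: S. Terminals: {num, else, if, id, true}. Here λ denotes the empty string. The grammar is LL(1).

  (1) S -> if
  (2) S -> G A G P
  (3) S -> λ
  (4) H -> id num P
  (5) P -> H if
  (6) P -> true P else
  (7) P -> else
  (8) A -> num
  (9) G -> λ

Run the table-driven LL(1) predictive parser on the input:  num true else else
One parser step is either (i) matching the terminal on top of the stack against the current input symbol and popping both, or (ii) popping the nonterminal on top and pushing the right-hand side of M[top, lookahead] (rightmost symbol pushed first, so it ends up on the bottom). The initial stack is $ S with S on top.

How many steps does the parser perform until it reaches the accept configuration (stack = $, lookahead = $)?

      Stack          Input                 Action
   1  $ S            num true else else $  expand S -> G A G P
   2  $ P G A G      num true else else $  expand G -> λ
   3  $ P G A        num true else else $  expand A -> num
   4  $ P G num      num true else else $  match num
   5  $ P G          true else else $      expand G -> λ
   6  $ P            true else else $      expand P -> true P else
   7  $ else P true  true else else $      match true
   8  $ else P       else else $           expand P -> else
   9  $ else else    else else $           match else
  10  $ else         else $                match else
Accept reached after 10 steps.

10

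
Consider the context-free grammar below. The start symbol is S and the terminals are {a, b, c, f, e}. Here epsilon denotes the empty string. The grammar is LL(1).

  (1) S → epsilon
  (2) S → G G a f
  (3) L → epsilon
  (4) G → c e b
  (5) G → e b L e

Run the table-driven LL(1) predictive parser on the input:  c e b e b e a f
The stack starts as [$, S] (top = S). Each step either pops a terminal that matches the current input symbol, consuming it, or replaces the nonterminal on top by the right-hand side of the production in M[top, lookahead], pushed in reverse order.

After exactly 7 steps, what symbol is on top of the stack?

b

     Stack          Input              Action
  1  $ S            c e b e b e a f $  expand S → G G a f
  2  $ f a G G      c e b e b e a f $  expand G → c e b
  3  $ f a G b e c  c e b e b e a f $  match c
  4  $ f a G b e    e b e b e a f $    match e
  5  $ f a G b      b e b e a f $      match b
  6  $ f a G        e b e a f $        expand G → e b L e
  7  $ f a e L b e  e b e a f $        match e
Stack after step 7: $ f a e L b (top = b).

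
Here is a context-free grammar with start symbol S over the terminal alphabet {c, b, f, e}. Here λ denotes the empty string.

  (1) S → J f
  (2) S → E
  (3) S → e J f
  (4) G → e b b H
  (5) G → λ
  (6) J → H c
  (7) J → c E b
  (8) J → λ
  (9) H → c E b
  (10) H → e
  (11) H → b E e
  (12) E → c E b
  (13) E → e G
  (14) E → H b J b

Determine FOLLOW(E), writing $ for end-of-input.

{$, b, e}

FIRST(G): from G→e b b H we get {e}; from G→λ we get {λ}. So FIRST(G) = {λ, e}.
FIRST(H): from H→c E b we get {c}; from H→e we get {e}; from H→b E e we get {b}. So FIRST(H) = {b, c, e}.
FIRST(J): from J→H c we get {b, c, e}; from J→c E b we get {c}; from J→λ we get {λ}. So FIRST(J) = {λ, b, c, e}.
FIRST(E): from E→c E b we get {c}; from E→e G we get {e}; from E→H b J b we get {b, c, e}. So FIRST(E) = {b, c, e}.
FIRST(S): from S→J f we get {b, c, e, f}; from S→E we get {b, c, e}; from S→e J f we get {e}. So FIRST(S) = {b, c, e, f}.
FOLLOW(S) includes $ since S is the start symbol.
FOLLOW(S): S appears on no right-hand side. Thus FOLLOW(S) = {$}.
FOLLOW(J): in S→J f, J is followed by f with FIRST {f}; in S→e J f, J is followed by f with FIRST {f}; in E→H b J b, J is followed by b with FIRST {b}. Thus FOLLOW(J) = {b, f}.
FOLLOW(E): in S→E, the suffix after E is empty, so FOLLOW(E) ⊇ FOLLOW(S) = {$}; in J→c E b, E is followed by b with FIRST {b}; in H→c E b, E is followed by b with FIRST {b}; in H→b E e, E is followed by e with FIRST {e}; in E→c E b, E is followed by b with FIRST {b}. Thus FOLLOW(E) = {$, b, e}.
FOLLOW(G): in E→e G, the suffix after G is empty, so FOLLOW(G) ⊇ FOLLOW(E) = {$, b, e}. Thus FOLLOW(G) = {$, b, e}.
FOLLOW(H): in G→e b b H, the suffix after H is empty, so FOLLOW(H) ⊇ FOLLOW(G) = {$, b, e}; in J→H c, H is followed by c with FIRST {c}; in E→H b J b, H is followed by b J b with FIRST {b}. Thus FOLLOW(H) = {$, b, c, e}.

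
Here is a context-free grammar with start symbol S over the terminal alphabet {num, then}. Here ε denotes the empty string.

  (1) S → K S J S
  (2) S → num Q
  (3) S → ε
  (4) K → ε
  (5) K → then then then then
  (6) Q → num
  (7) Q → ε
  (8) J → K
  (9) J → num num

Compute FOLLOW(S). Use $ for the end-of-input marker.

{$, num, then}

FIRST(K): from K→ε we get {ε}; from K→then then then then we get {then}. So FIRST(K) = {ε, then}.
FIRST(Q): from Q→num we get {num}; from Q→ε we get {ε}. So FIRST(Q) = {ε, num}.
FIRST(J): from J→K we get {ε, then}; from J→num num we get {num}. So FIRST(J) = {ε, num, then}.
FIRST(S): from S→K S J S we get {ε, num, then}; from S→num Q we get {num}; from S→ε we get {ε}. So FIRST(S) = {ε, num, then}.
FOLLOW(S) includes $ since S is the start symbol.
FOLLOW(S): in S→K S J S (occurrence 1), S is followed by J S with FIRST {ε, num, then}; in S→K S J S (occurrence 1), the suffix after S is nullable (adds nothing new); in S→K S J S (occurrence 2), the suffix after S is empty (adds nothing new). Thus FOLLOW(S) = {$, num, then}.
FOLLOW(Q): in S→num Q, the suffix after Q is empty, so FOLLOW(Q) ⊇ FOLLOW(S) = {$, num, then}. Thus FOLLOW(Q) = {$, num, then}.
FOLLOW(J): in S→K S J S, J is followed by S with FIRST {ε, num, then}; in S→K S J S, the suffix after J is nullable, so FOLLOW(J) ⊇ FOLLOW(S) = {$, num, then}. Thus FOLLOW(J) = {$, num, then}.
FOLLOW(K): in S→K S J S, K is followed by S J S with FIRST {ε, num, then}; in S→K S J S, the suffix after K is nullable, so FOLLOW(K) ⊇ FOLLOW(S) = {$, num, then}; in J→K, the suffix after K is empty, so FOLLOW(K) ⊇ FOLLOW(J) = {$, num, then}. Thus FOLLOW(K) = {$, num, then}.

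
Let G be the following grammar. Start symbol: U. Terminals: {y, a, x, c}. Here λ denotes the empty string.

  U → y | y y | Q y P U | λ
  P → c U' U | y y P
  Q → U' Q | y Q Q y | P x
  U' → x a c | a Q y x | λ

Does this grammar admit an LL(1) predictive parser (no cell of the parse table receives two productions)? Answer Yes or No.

FIRST(U) = {λ, a, c, x, y}
FIRST(P) = {c, y}
FIRST(Q) = {a, c, x, y}
FIRST(U') = {λ, a, x}
FOLLOW(U) = {$, a, c, x, y}
FOLLOW(P) = {$, a, c, x, y}
FOLLOW(Q) = {a, c, x, y}
FOLLOW(U') = {$, a, c, x, y}
Cell M[Q, c] receives both Q → U' Q and Q → P x — the grammar is not LL(1).

No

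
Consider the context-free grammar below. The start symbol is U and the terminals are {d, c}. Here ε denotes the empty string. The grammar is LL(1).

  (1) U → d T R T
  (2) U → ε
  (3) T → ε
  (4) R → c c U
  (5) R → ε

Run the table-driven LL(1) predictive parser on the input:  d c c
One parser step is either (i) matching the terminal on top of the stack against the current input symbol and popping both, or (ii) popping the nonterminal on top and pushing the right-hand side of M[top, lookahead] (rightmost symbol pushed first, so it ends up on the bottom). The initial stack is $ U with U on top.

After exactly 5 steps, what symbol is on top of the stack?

step 1: stack=$ U  input=d c c $  — expand U → d T R T
step 2: stack=$ T R T d  input=d c c $  — match d
step 3: stack=$ T R T  input=c c $  — expand T → ε
step 4: stack=$ T R  input=c c $  — expand R → c c U
step 5: stack=$ T U c c  input=c c $  — match c
Stack after step 5: $ T U c (top = c).

c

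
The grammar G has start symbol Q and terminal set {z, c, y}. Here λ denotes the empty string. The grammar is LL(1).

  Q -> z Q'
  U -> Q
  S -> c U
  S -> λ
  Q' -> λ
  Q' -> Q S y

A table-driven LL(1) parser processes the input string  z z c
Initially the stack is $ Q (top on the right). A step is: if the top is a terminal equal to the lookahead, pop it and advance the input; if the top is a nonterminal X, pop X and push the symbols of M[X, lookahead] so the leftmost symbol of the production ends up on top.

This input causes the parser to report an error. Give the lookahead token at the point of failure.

$

     Stack       Input    Action
  1  $ Q         z z c $  expand Q -> z Q'
  2  $ Q' z      z z c $  match z
  3  $ Q'        z c $    expand Q' -> Q S y
  4  $ y S Q     z c $    expand Q -> z Q'
  5  $ y S Q' z  z c $    match z
  6  $ y S Q'    c $      expand Q' -> λ
  7  $ y S       c $      expand S -> c U
  8  $ y U c     c $      match c
  9  $ y U       $        error: M[U, $] is empty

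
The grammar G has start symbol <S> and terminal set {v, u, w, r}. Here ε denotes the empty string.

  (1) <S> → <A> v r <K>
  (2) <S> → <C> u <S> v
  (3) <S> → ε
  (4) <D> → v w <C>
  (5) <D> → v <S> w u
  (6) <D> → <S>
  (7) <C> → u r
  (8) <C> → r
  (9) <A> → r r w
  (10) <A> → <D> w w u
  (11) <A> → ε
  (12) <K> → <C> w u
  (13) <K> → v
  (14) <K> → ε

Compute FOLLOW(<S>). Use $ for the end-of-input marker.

FIRST(<C>) = {r, u}
FIRST(<K>) = {ε, r, u, v}  (via <C> w u)
FIRST(<S>) = {ε, r, u, v, w}  (via <A> v r <K>, <C> u <S> v)
FIRST(<D>) = {ε, r, u, v, w}  (via <S>)
FIRST(<A>) = {ε, r, u, v, w}  (via <D> w w u)
FOLLOW(<S>) includes $ since <S> is the start symbol.
FOLLOW(<D>): in <A>→<D> w w u, <D> is followed by w w u with FIRST {w}. Thus FOLLOW(<D>) = {w}.
FOLLOW(<S>): in <S>→<C> u <S> v, <S> is followed by v with FIRST {v}; in <D>→v <S> w u, <S> is followed by w u with FIRST {w}; in <D>→<S>, the suffix after <S> is empty, so FOLLOW(<S>) ⊇ FOLLOW(<D>) = {w}. Thus FOLLOW(<S>) = {$, v, w}.
FOLLOW(<C>): in <S>→<C> u <S> v, <C> is followed by u <S> v with FIRST {u}; in <D>→v w <C>, the suffix after <C> is empty, so FOLLOW(<C>) ⊇ FOLLOW(<D>) = {w}; in <K>→<C> w u, <C> is followed by w u with FIRST {w}. Thus FOLLOW(<C>) = {u, w}.
FOLLOW(<A>): in <S>→<A> v r <K>, <A> is followed by v r <K> with FIRST {v}. Thus FOLLOW(<A>) = {v}.
FOLLOW(<K>): in <S>→<A> v r <K>, the suffix after <K> is empty, so FOLLOW(<K>) ⊇ FOLLOW(<S>) = {$, v, w}. Thus FOLLOW(<K>) = {$, v, w}.

{$, v, w}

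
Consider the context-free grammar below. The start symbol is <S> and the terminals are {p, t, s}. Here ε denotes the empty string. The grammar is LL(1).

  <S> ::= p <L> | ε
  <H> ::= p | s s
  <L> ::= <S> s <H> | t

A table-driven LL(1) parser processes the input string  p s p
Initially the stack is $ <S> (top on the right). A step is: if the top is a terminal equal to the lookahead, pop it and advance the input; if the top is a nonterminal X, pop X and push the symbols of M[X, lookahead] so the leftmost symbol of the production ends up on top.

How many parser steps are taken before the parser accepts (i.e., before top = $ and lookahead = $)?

7

     Stack        Input    Action
  1  $ <S>        p s p $  expand <S> ::= p <L>
  2  $ <L> p      p s p $  match p
  3  $ <L>        s p $    expand <L> ::= <S> s <H>
  4  $ <H> s <S>  s p $    expand <S> ::= ε
  5  $ <H> s      s p $    match s
  6  $ <H>        p $      expand <H> ::= p
  7  $ p          p $      match p
Accept reached after 7 steps.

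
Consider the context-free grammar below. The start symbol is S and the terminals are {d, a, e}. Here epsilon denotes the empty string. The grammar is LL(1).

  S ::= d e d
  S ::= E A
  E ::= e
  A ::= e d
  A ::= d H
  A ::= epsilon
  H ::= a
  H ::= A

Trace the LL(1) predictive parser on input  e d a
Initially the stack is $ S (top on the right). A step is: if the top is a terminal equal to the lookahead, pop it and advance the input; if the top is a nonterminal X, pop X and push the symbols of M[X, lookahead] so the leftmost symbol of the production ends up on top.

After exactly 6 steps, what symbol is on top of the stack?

a

     Stack  Input    Action
  1  $ S    e d a $  expand S ::= E A
  2  $ A E  e d a $  expand E ::= e
  3  $ A e  e d a $  match e
  4  $ A    d a $    expand A ::= d H
  5  $ H d  d a $    match d
  6  $ H    a $      expand H ::= a
Stack after step 6: $ a (top = a).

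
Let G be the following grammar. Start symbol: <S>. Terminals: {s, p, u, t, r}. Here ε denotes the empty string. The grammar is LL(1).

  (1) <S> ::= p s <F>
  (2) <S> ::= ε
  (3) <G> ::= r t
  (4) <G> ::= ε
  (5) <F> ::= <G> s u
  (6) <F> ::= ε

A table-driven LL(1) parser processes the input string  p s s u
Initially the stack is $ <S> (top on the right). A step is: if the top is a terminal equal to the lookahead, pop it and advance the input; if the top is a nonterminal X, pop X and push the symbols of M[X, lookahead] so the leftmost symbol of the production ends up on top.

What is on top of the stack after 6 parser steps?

     Stack      Input      Action
  1  $ <S>      p s s u $  expand <S> ::= p s <F>
  2  $ <F> s p  p s s u $  match p
  3  $ <F> s    s s u $    match s
  4  $ <F>      s u $      expand <F> ::= <G> s u
  5  $ u s <G>  s u $      expand <G> ::= ε
  6  $ u s      s u $      match s
Stack after step 6: $ u (top = u).

u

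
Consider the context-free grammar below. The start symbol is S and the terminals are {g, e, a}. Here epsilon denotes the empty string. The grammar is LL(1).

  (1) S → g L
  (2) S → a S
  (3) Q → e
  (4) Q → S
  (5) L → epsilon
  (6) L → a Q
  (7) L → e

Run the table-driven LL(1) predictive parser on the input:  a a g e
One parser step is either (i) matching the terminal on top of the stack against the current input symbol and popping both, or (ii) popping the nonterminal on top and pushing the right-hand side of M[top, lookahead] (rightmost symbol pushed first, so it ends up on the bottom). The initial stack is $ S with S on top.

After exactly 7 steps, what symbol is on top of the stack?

e

     Stack  Input      Action
  1  $ S    a a g e $  expand S → a S
  2  $ S a  a a g e $  match a
  3  $ S    a g e $    expand S → a S
  4  $ S a  a g e $    match a
  5  $ S    g e $      expand S → g L
  6  $ L g  g e $      match g
  7  $ L    e $        expand L → e
Stack after step 7: $ e (top = e).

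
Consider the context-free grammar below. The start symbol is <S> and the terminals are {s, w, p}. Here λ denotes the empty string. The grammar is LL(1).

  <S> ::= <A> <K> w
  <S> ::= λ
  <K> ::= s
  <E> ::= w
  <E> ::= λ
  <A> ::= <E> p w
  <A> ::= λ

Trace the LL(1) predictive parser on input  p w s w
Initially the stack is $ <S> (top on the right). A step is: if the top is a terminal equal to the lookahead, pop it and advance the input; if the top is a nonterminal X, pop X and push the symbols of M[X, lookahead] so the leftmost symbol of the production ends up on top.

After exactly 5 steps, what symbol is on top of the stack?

     Stack            Input      Action
  1  $ <S>            p w s w $  expand <S> ::= <A> <K> w
  2  $ w <K> <A>      p w s w $  expand <A> ::= <E> p w
  3  $ w <K> w p <E>  p w s w $  expand <E> ::= λ
  4  $ w <K> w p      p w s w $  match p
  5  $ w <K> w        w s w $    match w
Stack after step 5: $ w <K> (top = <K>).

<K>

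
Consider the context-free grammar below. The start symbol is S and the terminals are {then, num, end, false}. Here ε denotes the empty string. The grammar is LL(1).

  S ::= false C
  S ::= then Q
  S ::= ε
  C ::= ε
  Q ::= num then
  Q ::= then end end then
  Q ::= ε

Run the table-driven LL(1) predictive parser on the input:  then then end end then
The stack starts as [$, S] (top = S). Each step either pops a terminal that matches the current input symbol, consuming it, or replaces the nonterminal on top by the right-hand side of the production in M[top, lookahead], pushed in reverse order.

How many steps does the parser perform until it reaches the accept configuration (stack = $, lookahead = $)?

step 1: stack=$ S  input=then then end end then $  — expand S ::= then Q
step 2: stack=$ Q then  input=then then end end then $  — match then
step 3: stack=$ Q  input=then end end then $  — expand Q ::= then end end then
step 4: stack=$ then end end then  input=then end end then $  — match then
step 5: stack=$ then end end  input=end end then $  — match end
step 6: stack=$ then end  input=end then $  — match end
step 7: stack=$ then  input=then $  — match then
Accept reached after 7 steps.

7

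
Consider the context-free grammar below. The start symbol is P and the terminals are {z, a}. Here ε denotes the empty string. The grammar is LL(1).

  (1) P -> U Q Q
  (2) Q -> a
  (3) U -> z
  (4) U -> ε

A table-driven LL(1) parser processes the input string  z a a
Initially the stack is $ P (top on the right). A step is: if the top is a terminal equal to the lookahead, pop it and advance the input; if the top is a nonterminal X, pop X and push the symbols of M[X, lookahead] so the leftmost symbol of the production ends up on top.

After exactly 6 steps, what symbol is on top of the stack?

a

     Stack    Input    Action
  1  $ P      z a a $  expand P -> U Q Q
  2  $ Q Q U  z a a $  expand U -> z
  3  $ Q Q z  z a a $  match z
  4  $ Q Q    a a $    expand Q -> a
  5  $ Q a    a a $    match a
  6  $ Q      a $      expand Q -> a
Stack after step 6: $ a (top = a).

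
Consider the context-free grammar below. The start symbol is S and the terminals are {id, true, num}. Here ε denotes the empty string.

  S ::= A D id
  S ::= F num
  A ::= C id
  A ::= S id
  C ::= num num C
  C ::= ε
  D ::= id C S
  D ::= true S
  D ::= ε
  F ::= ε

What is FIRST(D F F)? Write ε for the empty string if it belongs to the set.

FIRST(C) = {ε, num}
FIRST(D) = {ε, id, true}
FIRST(F) = {ε}
FIRST(S) = {id, num}  (via A D id, F num)
FIRST(A) = {id, num}  (via C id, S id)
FIRST(D F F): take FIRST of each symbol in turn, carrying on past any symbol whose FIRST contains ε; result {ε, id, true}.

{ε, id, true}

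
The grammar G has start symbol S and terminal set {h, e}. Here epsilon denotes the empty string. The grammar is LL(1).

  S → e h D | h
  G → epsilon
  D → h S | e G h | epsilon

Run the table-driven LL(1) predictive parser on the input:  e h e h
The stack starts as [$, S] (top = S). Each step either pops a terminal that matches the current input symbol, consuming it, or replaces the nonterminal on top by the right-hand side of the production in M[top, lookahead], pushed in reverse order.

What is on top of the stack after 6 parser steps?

h

step 1: stack=$ S  input=e h e h $  — expand S → e h D
step 2: stack=$ D h e  input=e h e h $  — match e
step 3: stack=$ D h  input=h e h $  — match h
step 4: stack=$ D  input=e h $  — expand D → e G h
step 5: stack=$ h G e  input=e h $  — match e
step 6: stack=$ h G  input=h $  — expand G → epsilon
Stack after step 6: $ h (top = h).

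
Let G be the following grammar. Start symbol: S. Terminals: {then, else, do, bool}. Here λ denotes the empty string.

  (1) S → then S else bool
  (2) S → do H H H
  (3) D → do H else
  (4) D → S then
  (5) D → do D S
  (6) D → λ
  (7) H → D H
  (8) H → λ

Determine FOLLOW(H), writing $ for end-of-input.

{$, do, else, then}

FIRST(S) = {do, then}
FIRST(D) = {λ, do, then}  (via S then)
FIRST(H) = {λ, do, then}  (via D H)
FOLLOW(S) includes $ since S is the start symbol.
FOLLOW(S): in S→then S else bool, S is followed by else bool with FIRST {else}; in D→S then, S is followed by then with FIRST {then}; in D→do D S, the suffix after S is empty, so FOLLOW(S) ⊇ FOLLOW(D) = {$, do, else, then}. Thus FOLLOW(S) = {$, do, else, then}.
FOLLOW(H): in S→do H H H (occurrence 1), H is followed by H H with FIRST {λ, do, then}; in S→do H H H (occurrence 1), the suffix after H is nullable, so FOLLOW(H) ⊇ FOLLOW(S) = {$, do, else, then}; in S→do H H H (occurrence 2), H is followed by H with FIRST {λ, do, then}; in S→do H H H (occurrence 2), the suffix after H is nullable, so FOLLOW(H) ⊇ FOLLOW(S) = {$, do, else, then}; in S→do H H H (occurrence 3), the suffix after H is empty, so FOLLOW(H) ⊇ FOLLOW(S) = {$, do, else, then}; in D→do H else, H is followed by else with FIRST {else}; in H→D H, the suffix after H is empty (adds nothing new). Thus FOLLOW(H) = {$, do, else, then}.
FOLLOW(D): in D→do D S, D is followed by S with FIRST {do, then}; in H→D H, D is followed by H with FIRST {λ, do, then}; in H→D H, the suffix after D is nullable, so FOLLOW(D) ⊇ FOLLOW(H) = {$, do, else, then}. Thus FOLLOW(D) = {$, do, else, then}.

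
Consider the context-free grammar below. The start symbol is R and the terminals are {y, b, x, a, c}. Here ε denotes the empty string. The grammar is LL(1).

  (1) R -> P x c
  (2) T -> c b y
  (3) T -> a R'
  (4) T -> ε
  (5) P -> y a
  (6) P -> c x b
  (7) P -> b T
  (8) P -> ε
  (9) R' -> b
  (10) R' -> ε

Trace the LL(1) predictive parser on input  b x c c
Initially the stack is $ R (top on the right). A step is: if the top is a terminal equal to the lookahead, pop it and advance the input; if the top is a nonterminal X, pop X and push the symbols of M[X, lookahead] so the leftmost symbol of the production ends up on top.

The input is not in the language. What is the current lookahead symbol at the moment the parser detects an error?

     Stack      Input      Action
  1  $ R        b x c c $  expand R -> P x c
  2  $ c x P    b x c c $  expand P -> b T
  3  $ c x T b  b x c c $  match b
  4  $ c x T    x c c $    expand T -> ε
  5  $ c x      x c c $    match x
  6  $ c        c c $      match c
  7  $          c $        error: stack empty but input remains

c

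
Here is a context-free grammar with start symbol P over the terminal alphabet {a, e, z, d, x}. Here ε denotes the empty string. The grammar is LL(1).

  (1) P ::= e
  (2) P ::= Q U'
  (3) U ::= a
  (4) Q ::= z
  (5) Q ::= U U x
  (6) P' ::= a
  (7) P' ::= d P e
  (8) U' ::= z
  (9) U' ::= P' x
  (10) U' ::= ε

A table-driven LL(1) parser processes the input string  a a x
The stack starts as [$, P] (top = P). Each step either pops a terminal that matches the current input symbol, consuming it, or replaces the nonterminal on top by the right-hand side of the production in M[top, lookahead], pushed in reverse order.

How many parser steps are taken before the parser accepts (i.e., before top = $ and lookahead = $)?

8

step 1: stack=$ P  input=a a x $  — expand P ::= Q U'
step 2: stack=$ U' Q  input=a a x $  — expand Q ::= U U x
step 3: stack=$ U' x U U  input=a a x $  — expand U ::= a
step 4: stack=$ U' x U a  input=a a x $  — match a
step 5: stack=$ U' x U  input=a x $  — expand U ::= a
step 6: stack=$ U' x a  input=a x $  — match a
step 7: stack=$ U' x  input=x $  — match x
step 8: stack=$ U'  input=$  — expand U' ::= ε
Accept reached after 8 steps.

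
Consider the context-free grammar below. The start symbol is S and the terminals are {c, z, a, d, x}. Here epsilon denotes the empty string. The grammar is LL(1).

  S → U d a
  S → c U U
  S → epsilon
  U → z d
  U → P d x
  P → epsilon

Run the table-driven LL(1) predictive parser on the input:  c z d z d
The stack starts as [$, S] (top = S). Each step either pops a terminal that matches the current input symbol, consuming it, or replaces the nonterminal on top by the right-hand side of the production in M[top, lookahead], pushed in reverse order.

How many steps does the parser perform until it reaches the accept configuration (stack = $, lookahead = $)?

step 1: stack=$ S  input=c z d z d $  — expand S → c U U
step 2: stack=$ U U c  input=c z d z d $  — match c
step 3: stack=$ U U  input=z d z d $  — expand U → z d
step 4: stack=$ U d z  input=z d z d $  — match z
step 5: stack=$ U d  input=d z d $  — match d
step 6: stack=$ U  input=z d $  — expand U → z d
step 7: stack=$ d z  input=z d $  — match z
step 8: stack=$ d  input=d $  — match d
Accept reached after 8 steps.

8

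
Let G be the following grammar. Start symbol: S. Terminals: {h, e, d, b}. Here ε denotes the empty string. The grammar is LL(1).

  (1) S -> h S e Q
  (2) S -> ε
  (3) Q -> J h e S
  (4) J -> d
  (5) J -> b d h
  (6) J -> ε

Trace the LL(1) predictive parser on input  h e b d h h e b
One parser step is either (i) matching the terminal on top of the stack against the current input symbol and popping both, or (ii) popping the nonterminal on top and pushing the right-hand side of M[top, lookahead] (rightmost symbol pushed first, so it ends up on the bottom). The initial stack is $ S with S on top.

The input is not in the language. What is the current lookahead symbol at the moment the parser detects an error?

b

      Stack          Input              Action
   1  $ S            h e b d h h e b $  expand S -> h S e Q
   2  $ Q e S h      h e b d h h e b $  match h
   3  $ Q e S        e b d h h e b $    expand S -> ε
   4  $ Q e          e b d h h e b $    match e
   5  $ Q            b d h h e b $      expand Q -> J h e S
   6  $ S e h J      b d h h e b $      expand J -> b d h
   7  $ S e h h d b  b d h h e b $      match b
   8  $ S e h h d    d h h e b $        match d
   9  $ S e h h      h h e b $          match h
  10  $ S e h        h e b $            match h
  11  $ S e          e b $              match e
  12  $ S            b $                error: M[S, b] is empty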